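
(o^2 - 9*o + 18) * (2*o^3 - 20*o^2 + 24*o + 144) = 2*o^5 - 38*o^4 + 240*o^3 - 432*o^2 - 864*o + 2592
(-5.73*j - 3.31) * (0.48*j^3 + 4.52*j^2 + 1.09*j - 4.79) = -2.7504*j^4 - 27.4884*j^3 - 21.2069*j^2 + 23.8388*j + 15.8549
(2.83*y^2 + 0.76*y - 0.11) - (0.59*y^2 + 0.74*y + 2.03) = 2.24*y^2 + 0.02*y - 2.14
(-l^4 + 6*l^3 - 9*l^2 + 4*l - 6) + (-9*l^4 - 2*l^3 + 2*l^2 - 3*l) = -10*l^4 + 4*l^3 - 7*l^2 + l - 6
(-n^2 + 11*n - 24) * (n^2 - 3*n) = -n^4 + 14*n^3 - 57*n^2 + 72*n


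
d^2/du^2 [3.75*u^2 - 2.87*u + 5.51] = 7.50000000000000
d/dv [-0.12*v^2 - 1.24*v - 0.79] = -0.24*v - 1.24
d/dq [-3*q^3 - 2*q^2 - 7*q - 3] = -9*q^2 - 4*q - 7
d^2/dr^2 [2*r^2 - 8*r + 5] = 4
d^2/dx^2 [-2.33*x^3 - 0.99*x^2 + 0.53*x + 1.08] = -13.98*x - 1.98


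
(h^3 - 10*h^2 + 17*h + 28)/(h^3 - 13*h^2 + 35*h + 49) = (h - 4)/(h - 7)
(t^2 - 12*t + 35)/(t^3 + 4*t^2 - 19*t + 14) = (t^2 - 12*t + 35)/(t^3 + 4*t^2 - 19*t + 14)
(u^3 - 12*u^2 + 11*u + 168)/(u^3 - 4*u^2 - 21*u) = (u - 8)/u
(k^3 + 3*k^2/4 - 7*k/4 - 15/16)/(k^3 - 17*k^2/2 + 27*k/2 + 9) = (k^2 + k/4 - 15/8)/(k^2 - 9*k + 18)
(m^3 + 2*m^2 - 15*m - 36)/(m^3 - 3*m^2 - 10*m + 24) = (m + 3)/(m - 2)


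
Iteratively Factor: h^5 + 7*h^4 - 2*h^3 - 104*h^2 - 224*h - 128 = (h + 2)*(h^4 + 5*h^3 - 12*h^2 - 80*h - 64) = (h + 2)*(h + 4)*(h^3 + h^2 - 16*h - 16) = (h + 1)*(h + 2)*(h + 4)*(h^2 - 16) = (h + 1)*(h + 2)*(h + 4)^2*(h - 4)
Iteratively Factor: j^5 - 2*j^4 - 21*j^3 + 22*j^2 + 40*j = (j + 4)*(j^4 - 6*j^3 + 3*j^2 + 10*j) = (j + 1)*(j + 4)*(j^3 - 7*j^2 + 10*j) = (j - 2)*(j + 1)*(j + 4)*(j^2 - 5*j) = (j - 5)*(j - 2)*(j + 1)*(j + 4)*(j)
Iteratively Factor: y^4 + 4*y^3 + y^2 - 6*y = (y - 1)*(y^3 + 5*y^2 + 6*y) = y*(y - 1)*(y^2 + 5*y + 6) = y*(y - 1)*(y + 3)*(y + 2)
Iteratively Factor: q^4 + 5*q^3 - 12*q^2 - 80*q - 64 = (q + 1)*(q^3 + 4*q^2 - 16*q - 64) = (q - 4)*(q + 1)*(q^2 + 8*q + 16) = (q - 4)*(q + 1)*(q + 4)*(q + 4)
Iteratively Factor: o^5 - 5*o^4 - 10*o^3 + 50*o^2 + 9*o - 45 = (o - 1)*(o^4 - 4*o^3 - 14*o^2 + 36*o + 45) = (o - 1)*(o + 3)*(o^3 - 7*o^2 + 7*o + 15) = (o - 5)*(o - 1)*(o + 3)*(o^2 - 2*o - 3) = (o - 5)*(o - 1)*(o + 1)*(o + 3)*(o - 3)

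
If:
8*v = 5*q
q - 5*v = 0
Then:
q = 0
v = 0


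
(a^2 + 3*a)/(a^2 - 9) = a/(a - 3)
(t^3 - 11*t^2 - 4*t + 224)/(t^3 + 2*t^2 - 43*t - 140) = (t - 8)/(t + 5)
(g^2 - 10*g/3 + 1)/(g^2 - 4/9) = 3*(3*g^2 - 10*g + 3)/(9*g^2 - 4)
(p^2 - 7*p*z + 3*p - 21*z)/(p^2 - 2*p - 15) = (p - 7*z)/(p - 5)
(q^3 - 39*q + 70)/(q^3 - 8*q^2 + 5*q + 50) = (q^2 + 5*q - 14)/(q^2 - 3*q - 10)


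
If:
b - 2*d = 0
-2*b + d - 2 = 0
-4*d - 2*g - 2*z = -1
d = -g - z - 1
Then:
No Solution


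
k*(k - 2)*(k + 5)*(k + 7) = k^4 + 10*k^3 + 11*k^2 - 70*k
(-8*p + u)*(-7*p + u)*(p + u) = 56*p^3 + 41*p^2*u - 14*p*u^2 + u^3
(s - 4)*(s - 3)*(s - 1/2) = s^3 - 15*s^2/2 + 31*s/2 - 6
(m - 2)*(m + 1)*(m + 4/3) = m^3 + m^2/3 - 10*m/3 - 8/3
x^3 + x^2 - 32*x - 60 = (x - 6)*(x + 2)*(x + 5)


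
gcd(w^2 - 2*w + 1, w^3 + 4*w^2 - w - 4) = w - 1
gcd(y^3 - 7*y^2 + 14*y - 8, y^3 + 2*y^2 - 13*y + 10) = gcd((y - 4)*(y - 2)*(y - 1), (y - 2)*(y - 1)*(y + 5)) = y^2 - 3*y + 2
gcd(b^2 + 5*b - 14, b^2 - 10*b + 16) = b - 2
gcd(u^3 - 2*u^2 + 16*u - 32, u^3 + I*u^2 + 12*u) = u + 4*I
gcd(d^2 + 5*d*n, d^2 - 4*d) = d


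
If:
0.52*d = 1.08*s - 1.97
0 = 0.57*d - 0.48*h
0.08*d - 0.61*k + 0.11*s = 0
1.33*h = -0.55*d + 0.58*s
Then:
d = 0.57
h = 0.68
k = 0.45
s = 2.10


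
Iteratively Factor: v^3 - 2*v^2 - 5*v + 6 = (v - 3)*(v^2 + v - 2) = (v - 3)*(v - 1)*(v + 2)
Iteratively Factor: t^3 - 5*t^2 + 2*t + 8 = (t + 1)*(t^2 - 6*t + 8) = (t - 2)*(t + 1)*(t - 4)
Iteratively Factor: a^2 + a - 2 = (a - 1)*(a + 2)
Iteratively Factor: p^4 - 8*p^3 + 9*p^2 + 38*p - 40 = (p + 2)*(p^3 - 10*p^2 + 29*p - 20) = (p - 5)*(p + 2)*(p^2 - 5*p + 4) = (p - 5)*(p - 4)*(p + 2)*(p - 1)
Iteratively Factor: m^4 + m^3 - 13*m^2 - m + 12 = (m - 1)*(m^3 + 2*m^2 - 11*m - 12) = (m - 1)*(m + 1)*(m^2 + m - 12) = (m - 3)*(m - 1)*(m + 1)*(m + 4)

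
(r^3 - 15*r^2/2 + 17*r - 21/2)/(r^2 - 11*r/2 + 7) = (r^2 - 4*r + 3)/(r - 2)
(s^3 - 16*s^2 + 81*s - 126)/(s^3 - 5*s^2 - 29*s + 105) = (s - 6)/(s + 5)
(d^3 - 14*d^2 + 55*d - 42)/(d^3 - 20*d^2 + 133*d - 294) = (d - 1)/(d - 7)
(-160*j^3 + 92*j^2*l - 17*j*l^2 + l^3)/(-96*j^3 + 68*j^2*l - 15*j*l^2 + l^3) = (5*j - l)/(3*j - l)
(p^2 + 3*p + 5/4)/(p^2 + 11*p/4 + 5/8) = 2*(2*p + 1)/(4*p + 1)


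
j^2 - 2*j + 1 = (j - 1)^2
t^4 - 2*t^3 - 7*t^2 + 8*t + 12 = (t - 3)*(t - 2)*(t + 1)*(t + 2)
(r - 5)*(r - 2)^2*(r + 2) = r^4 - 7*r^3 + 6*r^2 + 28*r - 40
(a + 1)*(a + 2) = a^2 + 3*a + 2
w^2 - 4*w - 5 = (w - 5)*(w + 1)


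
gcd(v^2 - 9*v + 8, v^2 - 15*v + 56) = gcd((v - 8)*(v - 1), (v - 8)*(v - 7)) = v - 8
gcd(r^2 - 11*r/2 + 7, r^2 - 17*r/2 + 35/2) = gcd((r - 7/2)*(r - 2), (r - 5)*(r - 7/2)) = r - 7/2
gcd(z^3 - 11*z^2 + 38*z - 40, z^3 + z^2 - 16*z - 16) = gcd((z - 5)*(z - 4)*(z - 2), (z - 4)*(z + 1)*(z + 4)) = z - 4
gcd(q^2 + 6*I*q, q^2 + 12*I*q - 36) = q + 6*I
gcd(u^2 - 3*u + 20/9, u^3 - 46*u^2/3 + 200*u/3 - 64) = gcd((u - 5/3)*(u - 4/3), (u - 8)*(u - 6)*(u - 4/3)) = u - 4/3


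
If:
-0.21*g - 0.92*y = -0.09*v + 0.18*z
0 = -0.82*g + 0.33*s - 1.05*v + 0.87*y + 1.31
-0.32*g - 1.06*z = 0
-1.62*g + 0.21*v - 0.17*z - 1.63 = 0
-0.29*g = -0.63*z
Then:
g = 0.00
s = 18.73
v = 7.76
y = 0.76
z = 0.00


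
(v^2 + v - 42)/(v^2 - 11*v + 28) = (v^2 + v - 42)/(v^2 - 11*v + 28)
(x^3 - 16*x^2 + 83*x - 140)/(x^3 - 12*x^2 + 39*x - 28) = (x - 5)/(x - 1)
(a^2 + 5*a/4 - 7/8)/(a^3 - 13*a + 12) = (8*a^2 + 10*a - 7)/(8*(a^3 - 13*a + 12))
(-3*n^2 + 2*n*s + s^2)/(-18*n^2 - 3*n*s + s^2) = (-n + s)/(-6*n + s)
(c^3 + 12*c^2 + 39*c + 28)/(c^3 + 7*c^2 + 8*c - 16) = (c^2 + 8*c + 7)/(c^2 + 3*c - 4)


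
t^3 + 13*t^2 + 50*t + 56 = (t + 2)*(t + 4)*(t + 7)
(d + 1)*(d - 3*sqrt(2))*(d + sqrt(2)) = d^3 - 2*sqrt(2)*d^2 + d^2 - 6*d - 2*sqrt(2)*d - 6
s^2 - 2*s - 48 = (s - 8)*(s + 6)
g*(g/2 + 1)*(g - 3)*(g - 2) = g^4/2 - 3*g^3/2 - 2*g^2 + 6*g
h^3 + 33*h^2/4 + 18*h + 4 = (h + 1/4)*(h + 4)^2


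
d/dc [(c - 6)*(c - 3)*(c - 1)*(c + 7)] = 4*c^3 - 9*c^2 - 86*c + 171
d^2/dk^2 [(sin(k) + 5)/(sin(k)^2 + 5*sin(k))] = (cos(k)^2 + 1)/sin(k)^3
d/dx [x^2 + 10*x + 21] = 2*x + 10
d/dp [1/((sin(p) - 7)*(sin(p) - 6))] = (13 - 2*sin(p))*cos(p)/((sin(p) - 7)^2*(sin(p) - 6)^2)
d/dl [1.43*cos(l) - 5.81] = -1.43*sin(l)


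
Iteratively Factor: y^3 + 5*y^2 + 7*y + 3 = (y + 3)*(y^2 + 2*y + 1) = (y + 1)*(y + 3)*(y + 1)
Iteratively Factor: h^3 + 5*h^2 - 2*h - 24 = (h + 3)*(h^2 + 2*h - 8) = (h + 3)*(h + 4)*(h - 2)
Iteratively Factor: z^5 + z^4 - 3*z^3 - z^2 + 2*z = (z - 1)*(z^4 + 2*z^3 - z^2 - 2*z) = (z - 1)*(z + 2)*(z^3 - z) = z*(z - 1)*(z + 2)*(z^2 - 1) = z*(z - 1)^2*(z + 2)*(z + 1)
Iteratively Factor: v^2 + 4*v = (v + 4)*(v)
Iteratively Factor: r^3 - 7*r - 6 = (r + 1)*(r^2 - r - 6) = (r + 1)*(r + 2)*(r - 3)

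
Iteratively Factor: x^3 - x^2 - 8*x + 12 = (x - 2)*(x^2 + x - 6) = (x - 2)^2*(x + 3)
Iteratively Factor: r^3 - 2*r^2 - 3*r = (r)*(r^2 - 2*r - 3) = r*(r - 3)*(r + 1)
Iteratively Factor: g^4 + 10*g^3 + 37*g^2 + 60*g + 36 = (g + 3)*(g^3 + 7*g^2 + 16*g + 12) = (g + 2)*(g + 3)*(g^2 + 5*g + 6) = (g + 2)*(g + 3)^2*(g + 2)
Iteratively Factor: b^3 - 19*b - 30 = (b + 2)*(b^2 - 2*b - 15) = (b + 2)*(b + 3)*(b - 5)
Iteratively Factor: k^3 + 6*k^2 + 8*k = (k + 2)*(k^2 + 4*k) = k*(k + 2)*(k + 4)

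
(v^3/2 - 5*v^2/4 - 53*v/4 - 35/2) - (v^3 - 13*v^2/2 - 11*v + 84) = -v^3/2 + 21*v^2/4 - 9*v/4 - 203/2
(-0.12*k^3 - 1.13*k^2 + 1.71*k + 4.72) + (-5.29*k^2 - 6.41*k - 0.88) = -0.12*k^3 - 6.42*k^2 - 4.7*k + 3.84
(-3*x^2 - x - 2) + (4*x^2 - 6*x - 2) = x^2 - 7*x - 4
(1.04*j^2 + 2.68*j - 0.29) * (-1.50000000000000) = -1.56*j^2 - 4.02*j + 0.435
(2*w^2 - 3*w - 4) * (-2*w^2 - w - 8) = -4*w^4 + 4*w^3 - 5*w^2 + 28*w + 32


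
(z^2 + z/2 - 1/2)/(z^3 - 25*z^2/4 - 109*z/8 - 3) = 4*(-2*z^2 - z + 1)/(-8*z^3 + 50*z^2 + 109*z + 24)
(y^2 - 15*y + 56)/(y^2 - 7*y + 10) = (y^2 - 15*y + 56)/(y^2 - 7*y + 10)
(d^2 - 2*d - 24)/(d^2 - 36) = (d + 4)/(d + 6)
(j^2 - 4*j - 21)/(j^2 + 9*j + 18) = (j - 7)/(j + 6)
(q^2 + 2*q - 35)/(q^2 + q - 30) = (q + 7)/(q + 6)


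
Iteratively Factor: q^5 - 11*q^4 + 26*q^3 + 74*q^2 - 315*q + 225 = (q - 1)*(q^4 - 10*q^3 + 16*q^2 + 90*q - 225) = (q - 5)*(q - 1)*(q^3 - 5*q^2 - 9*q + 45) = (q - 5)*(q - 3)*(q - 1)*(q^2 - 2*q - 15) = (q - 5)*(q - 3)*(q - 1)*(q + 3)*(q - 5)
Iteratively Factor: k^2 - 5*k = (k)*(k - 5)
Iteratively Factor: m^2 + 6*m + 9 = (m + 3)*(m + 3)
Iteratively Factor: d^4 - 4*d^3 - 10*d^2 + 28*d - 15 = (d - 5)*(d^3 + d^2 - 5*d + 3) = (d - 5)*(d - 1)*(d^2 + 2*d - 3) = (d - 5)*(d - 1)*(d + 3)*(d - 1)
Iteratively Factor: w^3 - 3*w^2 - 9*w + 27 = (w - 3)*(w^2 - 9) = (w - 3)^2*(w + 3)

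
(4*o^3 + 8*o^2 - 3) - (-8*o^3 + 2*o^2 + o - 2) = 12*o^3 + 6*o^2 - o - 1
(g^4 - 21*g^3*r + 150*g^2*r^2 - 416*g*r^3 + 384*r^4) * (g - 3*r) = g^5 - 24*g^4*r + 213*g^3*r^2 - 866*g^2*r^3 + 1632*g*r^4 - 1152*r^5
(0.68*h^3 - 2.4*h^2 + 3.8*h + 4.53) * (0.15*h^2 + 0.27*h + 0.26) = 0.102*h^5 - 0.1764*h^4 + 0.0987999999999999*h^3 + 1.0815*h^2 + 2.2111*h + 1.1778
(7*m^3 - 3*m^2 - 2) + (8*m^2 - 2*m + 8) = 7*m^3 + 5*m^2 - 2*m + 6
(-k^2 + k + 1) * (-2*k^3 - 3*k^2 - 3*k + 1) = 2*k^5 + k^4 - 2*k^3 - 7*k^2 - 2*k + 1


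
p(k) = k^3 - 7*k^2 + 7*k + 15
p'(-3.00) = 76.00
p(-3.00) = -96.00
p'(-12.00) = 607.00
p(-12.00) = -2805.00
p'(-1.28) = 29.84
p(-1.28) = -7.53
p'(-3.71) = 100.23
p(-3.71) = -158.38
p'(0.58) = -0.11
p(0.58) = 16.90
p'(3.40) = -5.92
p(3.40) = -2.82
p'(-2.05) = 48.31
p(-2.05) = -37.38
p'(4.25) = 1.69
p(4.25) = -4.92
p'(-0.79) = 19.93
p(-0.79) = 4.61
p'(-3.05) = 77.61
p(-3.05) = -99.84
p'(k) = 3*k^2 - 14*k + 7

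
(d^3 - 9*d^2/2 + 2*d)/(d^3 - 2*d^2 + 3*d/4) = 2*(d - 4)/(2*d - 3)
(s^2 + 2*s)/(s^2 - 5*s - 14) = s/(s - 7)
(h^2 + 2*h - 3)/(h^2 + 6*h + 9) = (h - 1)/(h + 3)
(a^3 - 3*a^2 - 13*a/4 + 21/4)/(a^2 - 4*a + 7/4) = (2*a^2 + a - 3)/(2*a - 1)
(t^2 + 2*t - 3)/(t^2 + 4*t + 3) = (t - 1)/(t + 1)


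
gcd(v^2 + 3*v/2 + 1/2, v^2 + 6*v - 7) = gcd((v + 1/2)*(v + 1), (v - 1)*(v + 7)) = 1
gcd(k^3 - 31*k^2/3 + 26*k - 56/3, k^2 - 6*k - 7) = k - 7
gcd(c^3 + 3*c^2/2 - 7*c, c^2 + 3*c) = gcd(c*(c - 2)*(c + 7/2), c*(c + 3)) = c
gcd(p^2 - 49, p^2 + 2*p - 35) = p + 7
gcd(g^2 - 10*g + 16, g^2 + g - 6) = g - 2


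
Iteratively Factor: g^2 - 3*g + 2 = (g - 1)*(g - 2)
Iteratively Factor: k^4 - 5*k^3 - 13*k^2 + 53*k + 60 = (k - 4)*(k^3 - k^2 - 17*k - 15) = (k - 4)*(k + 3)*(k^2 - 4*k - 5) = (k - 5)*(k - 4)*(k + 3)*(k + 1)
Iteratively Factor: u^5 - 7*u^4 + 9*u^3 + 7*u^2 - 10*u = (u - 1)*(u^4 - 6*u^3 + 3*u^2 + 10*u) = (u - 5)*(u - 1)*(u^3 - u^2 - 2*u) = (u - 5)*(u - 1)*(u + 1)*(u^2 - 2*u) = (u - 5)*(u - 2)*(u - 1)*(u + 1)*(u)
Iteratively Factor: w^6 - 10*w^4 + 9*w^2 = (w)*(w^5 - 10*w^3 + 9*w) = w*(w - 1)*(w^4 + w^3 - 9*w^2 - 9*w) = w^2*(w - 1)*(w^3 + w^2 - 9*w - 9) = w^2*(w - 1)*(w + 3)*(w^2 - 2*w - 3) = w^2*(w - 3)*(w - 1)*(w + 3)*(w + 1)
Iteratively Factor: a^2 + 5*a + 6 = (a + 2)*(a + 3)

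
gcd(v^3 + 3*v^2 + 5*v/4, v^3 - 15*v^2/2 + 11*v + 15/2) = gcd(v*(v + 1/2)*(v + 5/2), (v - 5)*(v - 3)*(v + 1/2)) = v + 1/2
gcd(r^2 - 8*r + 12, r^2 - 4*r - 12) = r - 6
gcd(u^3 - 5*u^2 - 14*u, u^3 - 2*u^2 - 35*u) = u^2 - 7*u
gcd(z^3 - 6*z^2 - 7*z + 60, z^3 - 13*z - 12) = z^2 - z - 12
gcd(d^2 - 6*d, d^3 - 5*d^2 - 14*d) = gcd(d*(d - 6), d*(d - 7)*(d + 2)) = d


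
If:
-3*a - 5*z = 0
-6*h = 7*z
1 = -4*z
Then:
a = 5/12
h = 7/24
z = -1/4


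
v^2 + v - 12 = (v - 3)*(v + 4)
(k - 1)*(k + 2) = k^2 + k - 2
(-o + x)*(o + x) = -o^2 + x^2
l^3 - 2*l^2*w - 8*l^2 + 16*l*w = l*(l - 8)*(l - 2*w)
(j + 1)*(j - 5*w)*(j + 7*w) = j^3 + 2*j^2*w + j^2 - 35*j*w^2 + 2*j*w - 35*w^2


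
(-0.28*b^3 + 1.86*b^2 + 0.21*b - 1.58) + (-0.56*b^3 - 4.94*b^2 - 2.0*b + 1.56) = -0.84*b^3 - 3.08*b^2 - 1.79*b - 0.02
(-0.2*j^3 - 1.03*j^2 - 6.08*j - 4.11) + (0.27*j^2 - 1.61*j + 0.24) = -0.2*j^3 - 0.76*j^2 - 7.69*j - 3.87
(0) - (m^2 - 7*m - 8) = -m^2 + 7*m + 8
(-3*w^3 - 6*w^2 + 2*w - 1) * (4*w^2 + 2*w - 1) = -12*w^5 - 30*w^4 - w^3 + 6*w^2 - 4*w + 1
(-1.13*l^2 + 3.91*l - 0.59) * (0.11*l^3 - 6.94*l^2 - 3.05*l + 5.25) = -0.1243*l^5 + 8.2723*l^4 - 23.7538*l^3 - 13.7634*l^2 + 22.327*l - 3.0975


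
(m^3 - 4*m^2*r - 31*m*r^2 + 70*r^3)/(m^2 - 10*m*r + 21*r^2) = (-m^2 - 3*m*r + 10*r^2)/(-m + 3*r)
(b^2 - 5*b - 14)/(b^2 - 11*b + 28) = (b + 2)/(b - 4)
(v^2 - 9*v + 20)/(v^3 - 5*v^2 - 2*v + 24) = (v - 5)/(v^2 - v - 6)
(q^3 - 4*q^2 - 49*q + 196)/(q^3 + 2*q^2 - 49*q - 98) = (q - 4)/(q + 2)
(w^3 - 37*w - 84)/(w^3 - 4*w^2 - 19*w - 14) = (w^2 + 7*w + 12)/(w^2 + 3*w + 2)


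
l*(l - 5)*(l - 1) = l^3 - 6*l^2 + 5*l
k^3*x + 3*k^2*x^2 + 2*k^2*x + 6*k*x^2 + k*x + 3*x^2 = (k + 1)*(k + 3*x)*(k*x + x)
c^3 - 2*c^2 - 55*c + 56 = (c - 8)*(c - 1)*(c + 7)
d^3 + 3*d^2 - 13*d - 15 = (d - 3)*(d + 1)*(d + 5)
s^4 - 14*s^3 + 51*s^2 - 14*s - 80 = (s - 8)*(s - 5)*(s - 2)*(s + 1)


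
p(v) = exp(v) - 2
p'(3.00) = 20.09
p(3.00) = 18.09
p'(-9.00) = 0.00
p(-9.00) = -2.00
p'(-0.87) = 0.42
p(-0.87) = -1.58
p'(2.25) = 9.49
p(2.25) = 7.49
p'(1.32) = 3.74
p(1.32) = 1.74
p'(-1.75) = 0.17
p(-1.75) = -1.83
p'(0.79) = 2.20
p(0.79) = 0.20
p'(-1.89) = 0.15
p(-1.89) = -1.85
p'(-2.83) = 0.06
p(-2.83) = -1.94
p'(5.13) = 169.02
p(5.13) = 167.02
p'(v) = exp(v)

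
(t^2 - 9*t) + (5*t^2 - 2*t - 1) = 6*t^2 - 11*t - 1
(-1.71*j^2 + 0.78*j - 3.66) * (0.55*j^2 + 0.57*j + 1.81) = -0.9405*j^4 - 0.5457*j^3 - 4.6635*j^2 - 0.6744*j - 6.6246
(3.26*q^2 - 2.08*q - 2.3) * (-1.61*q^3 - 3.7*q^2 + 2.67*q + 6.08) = -5.2486*q^5 - 8.7132*q^4 + 20.1032*q^3 + 22.7772*q^2 - 18.7874*q - 13.984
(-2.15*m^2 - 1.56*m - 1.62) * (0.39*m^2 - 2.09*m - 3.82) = -0.8385*m^4 + 3.8851*m^3 + 10.8416*m^2 + 9.345*m + 6.1884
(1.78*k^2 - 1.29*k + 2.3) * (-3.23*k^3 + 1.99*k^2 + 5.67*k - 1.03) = -5.7494*k^5 + 7.7089*k^4 + 0.0965000000000016*k^3 - 4.5707*k^2 + 14.3697*k - 2.369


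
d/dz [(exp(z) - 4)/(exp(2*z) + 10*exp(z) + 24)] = (-2*(exp(z) - 4)*(exp(z) + 5) + exp(2*z) + 10*exp(z) + 24)*exp(z)/(exp(2*z) + 10*exp(z) + 24)^2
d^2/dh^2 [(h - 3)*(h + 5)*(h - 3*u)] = 6*h - 6*u + 4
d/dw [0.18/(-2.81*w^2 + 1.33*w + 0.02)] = (1.0116*w - 0.2394)/(-2.81*w^2 + 1.33*w + 0.02)^2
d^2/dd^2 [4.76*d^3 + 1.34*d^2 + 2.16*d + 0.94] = 28.56*d + 2.68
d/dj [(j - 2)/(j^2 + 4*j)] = (-j^2 + 4*j + 8)/(j^2*(j^2 + 8*j + 16))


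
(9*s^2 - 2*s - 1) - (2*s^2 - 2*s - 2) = 7*s^2 + 1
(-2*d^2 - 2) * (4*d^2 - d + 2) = -8*d^4 + 2*d^3 - 12*d^2 + 2*d - 4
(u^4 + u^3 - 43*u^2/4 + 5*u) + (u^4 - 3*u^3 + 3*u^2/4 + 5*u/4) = 2*u^4 - 2*u^3 - 10*u^2 + 25*u/4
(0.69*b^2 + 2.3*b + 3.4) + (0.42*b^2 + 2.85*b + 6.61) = 1.11*b^2 + 5.15*b + 10.01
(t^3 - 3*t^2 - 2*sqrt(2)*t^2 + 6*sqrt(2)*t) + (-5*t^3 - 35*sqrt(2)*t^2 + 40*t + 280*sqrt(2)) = -4*t^3 - 37*sqrt(2)*t^2 - 3*t^2 + 6*sqrt(2)*t + 40*t + 280*sqrt(2)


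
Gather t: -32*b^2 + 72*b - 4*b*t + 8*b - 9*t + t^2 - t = -32*b^2 + 80*b + t^2 + t*(-4*b - 10)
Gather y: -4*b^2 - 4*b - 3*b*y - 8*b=-4*b^2 - 3*b*y - 12*b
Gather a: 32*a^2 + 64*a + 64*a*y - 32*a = 32*a^2 + a*(64*y + 32)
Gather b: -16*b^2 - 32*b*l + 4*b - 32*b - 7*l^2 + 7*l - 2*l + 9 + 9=-16*b^2 + b*(-32*l - 28) - 7*l^2 + 5*l + 18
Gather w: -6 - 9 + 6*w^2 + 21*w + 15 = 6*w^2 + 21*w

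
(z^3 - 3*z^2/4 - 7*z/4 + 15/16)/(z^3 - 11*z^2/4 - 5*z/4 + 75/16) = (2*z - 1)/(2*z - 5)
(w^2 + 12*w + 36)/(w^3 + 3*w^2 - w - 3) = (w^2 + 12*w + 36)/(w^3 + 3*w^2 - w - 3)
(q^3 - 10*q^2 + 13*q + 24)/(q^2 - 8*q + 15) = (q^2 - 7*q - 8)/(q - 5)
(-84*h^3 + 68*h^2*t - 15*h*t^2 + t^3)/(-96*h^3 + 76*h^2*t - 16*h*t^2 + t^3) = (-7*h + t)/(-8*h + t)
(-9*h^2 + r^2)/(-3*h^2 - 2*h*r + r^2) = (3*h + r)/(h + r)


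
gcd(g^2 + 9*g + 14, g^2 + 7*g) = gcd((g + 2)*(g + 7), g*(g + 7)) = g + 7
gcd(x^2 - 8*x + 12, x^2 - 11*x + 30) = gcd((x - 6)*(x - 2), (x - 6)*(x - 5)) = x - 6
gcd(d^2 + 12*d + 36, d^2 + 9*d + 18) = d + 6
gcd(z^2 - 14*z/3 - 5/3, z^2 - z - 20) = z - 5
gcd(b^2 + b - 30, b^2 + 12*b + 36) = b + 6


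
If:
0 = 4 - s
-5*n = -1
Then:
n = 1/5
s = 4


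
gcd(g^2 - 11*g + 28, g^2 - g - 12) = g - 4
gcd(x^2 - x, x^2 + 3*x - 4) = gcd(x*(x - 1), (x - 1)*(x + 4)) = x - 1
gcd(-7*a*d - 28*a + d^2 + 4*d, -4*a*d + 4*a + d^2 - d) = 1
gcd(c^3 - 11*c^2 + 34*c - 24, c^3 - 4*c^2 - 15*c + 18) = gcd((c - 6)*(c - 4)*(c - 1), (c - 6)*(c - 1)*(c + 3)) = c^2 - 7*c + 6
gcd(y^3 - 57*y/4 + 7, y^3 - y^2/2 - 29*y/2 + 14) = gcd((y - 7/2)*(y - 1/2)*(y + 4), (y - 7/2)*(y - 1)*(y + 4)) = y^2 + y/2 - 14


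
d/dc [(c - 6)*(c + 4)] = 2*c - 2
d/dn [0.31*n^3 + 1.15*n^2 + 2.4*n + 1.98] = 0.93*n^2 + 2.3*n + 2.4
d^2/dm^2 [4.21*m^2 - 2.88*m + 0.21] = 8.42000000000000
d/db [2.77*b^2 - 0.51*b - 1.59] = 5.54*b - 0.51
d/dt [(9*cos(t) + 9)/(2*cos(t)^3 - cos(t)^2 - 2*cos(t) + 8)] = 9*(-35*sin(t) + 5*sin(3*t) + 2*sin(4*t))/(cos(t) + cos(2*t) - cos(3*t) - 15)^2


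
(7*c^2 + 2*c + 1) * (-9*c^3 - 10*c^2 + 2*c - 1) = -63*c^5 - 88*c^4 - 15*c^3 - 13*c^2 - 1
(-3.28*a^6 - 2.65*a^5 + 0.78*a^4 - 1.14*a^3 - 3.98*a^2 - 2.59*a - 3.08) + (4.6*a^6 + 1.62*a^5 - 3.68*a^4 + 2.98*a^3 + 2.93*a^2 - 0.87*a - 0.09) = 1.32*a^6 - 1.03*a^5 - 2.9*a^4 + 1.84*a^3 - 1.05*a^2 - 3.46*a - 3.17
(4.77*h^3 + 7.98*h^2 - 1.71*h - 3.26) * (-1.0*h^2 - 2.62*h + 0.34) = -4.77*h^5 - 20.4774*h^4 - 17.5758*h^3 + 10.4534*h^2 + 7.9598*h - 1.1084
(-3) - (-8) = 5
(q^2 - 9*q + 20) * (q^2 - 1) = q^4 - 9*q^3 + 19*q^2 + 9*q - 20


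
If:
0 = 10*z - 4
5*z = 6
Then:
No Solution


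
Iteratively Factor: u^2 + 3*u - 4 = (u + 4)*(u - 1)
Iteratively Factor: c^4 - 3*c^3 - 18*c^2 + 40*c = (c - 5)*(c^3 + 2*c^2 - 8*c) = (c - 5)*(c - 2)*(c^2 + 4*c) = (c - 5)*(c - 2)*(c + 4)*(c)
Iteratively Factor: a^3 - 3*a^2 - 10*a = (a)*(a^2 - 3*a - 10) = a*(a + 2)*(a - 5)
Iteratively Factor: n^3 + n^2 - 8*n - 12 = (n + 2)*(n^2 - n - 6) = (n - 3)*(n + 2)*(n + 2)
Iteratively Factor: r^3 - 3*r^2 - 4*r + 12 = (r - 2)*(r^2 - r - 6) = (r - 2)*(r + 2)*(r - 3)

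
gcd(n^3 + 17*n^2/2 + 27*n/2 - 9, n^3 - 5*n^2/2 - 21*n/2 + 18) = n + 3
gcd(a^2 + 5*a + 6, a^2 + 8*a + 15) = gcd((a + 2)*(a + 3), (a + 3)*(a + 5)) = a + 3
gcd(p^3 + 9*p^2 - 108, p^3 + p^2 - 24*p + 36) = p^2 + 3*p - 18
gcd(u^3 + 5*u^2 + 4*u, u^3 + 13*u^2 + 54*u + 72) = u + 4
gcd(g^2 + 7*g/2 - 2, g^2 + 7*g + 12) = g + 4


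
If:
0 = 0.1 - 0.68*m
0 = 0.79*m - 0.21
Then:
No Solution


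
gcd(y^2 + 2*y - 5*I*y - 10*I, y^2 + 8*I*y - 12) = 1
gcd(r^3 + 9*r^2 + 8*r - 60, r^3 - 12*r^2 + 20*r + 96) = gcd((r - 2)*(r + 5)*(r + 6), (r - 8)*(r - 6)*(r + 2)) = 1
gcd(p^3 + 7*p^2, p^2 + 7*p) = p^2 + 7*p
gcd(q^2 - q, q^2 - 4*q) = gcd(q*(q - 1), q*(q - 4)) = q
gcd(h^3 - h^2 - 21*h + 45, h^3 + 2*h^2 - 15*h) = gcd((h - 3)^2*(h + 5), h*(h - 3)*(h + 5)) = h^2 + 2*h - 15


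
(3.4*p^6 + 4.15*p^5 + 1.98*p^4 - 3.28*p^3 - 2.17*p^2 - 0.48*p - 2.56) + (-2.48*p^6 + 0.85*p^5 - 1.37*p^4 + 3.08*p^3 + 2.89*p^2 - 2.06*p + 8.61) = 0.92*p^6 + 5.0*p^5 + 0.61*p^4 - 0.2*p^3 + 0.72*p^2 - 2.54*p + 6.05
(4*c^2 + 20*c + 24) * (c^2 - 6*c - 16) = 4*c^4 - 4*c^3 - 160*c^2 - 464*c - 384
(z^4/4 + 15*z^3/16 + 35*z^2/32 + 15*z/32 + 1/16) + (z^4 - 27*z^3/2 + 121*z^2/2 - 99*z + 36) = 5*z^4/4 - 201*z^3/16 + 1971*z^2/32 - 3153*z/32 + 577/16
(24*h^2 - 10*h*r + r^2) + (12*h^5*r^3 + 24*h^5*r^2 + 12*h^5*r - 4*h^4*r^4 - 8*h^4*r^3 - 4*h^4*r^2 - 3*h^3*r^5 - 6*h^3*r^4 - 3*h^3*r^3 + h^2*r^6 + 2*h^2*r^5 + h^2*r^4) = 12*h^5*r^3 + 24*h^5*r^2 + 12*h^5*r - 4*h^4*r^4 - 8*h^4*r^3 - 4*h^4*r^2 - 3*h^3*r^5 - 6*h^3*r^4 - 3*h^3*r^3 + h^2*r^6 + 2*h^2*r^5 + h^2*r^4 + 24*h^2 - 10*h*r + r^2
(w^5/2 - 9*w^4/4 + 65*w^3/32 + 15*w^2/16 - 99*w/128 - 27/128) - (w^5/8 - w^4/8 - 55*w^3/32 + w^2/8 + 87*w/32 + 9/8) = 3*w^5/8 - 17*w^4/8 + 15*w^3/4 + 13*w^2/16 - 447*w/128 - 171/128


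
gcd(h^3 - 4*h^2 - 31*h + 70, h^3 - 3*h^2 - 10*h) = 1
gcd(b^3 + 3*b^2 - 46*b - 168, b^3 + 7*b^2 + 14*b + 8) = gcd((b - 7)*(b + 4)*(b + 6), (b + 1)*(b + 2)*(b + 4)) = b + 4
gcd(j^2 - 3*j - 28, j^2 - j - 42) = j - 7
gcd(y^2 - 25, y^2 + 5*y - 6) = 1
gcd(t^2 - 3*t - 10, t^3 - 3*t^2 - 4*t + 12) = t + 2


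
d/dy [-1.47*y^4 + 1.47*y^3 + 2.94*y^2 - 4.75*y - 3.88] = -5.88*y^3 + 4.41*y^2 + 5.88*y - 4.75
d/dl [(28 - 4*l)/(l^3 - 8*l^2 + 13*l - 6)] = 4*(2*l^2 - 27*l + 85)/(l^5 - 15*l^4 + 75*l^3 - 145*l^2 + 120*l - 36)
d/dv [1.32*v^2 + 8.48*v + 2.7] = 2.64*v + 8.48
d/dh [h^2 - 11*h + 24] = 2*h - 11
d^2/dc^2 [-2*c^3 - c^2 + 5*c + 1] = -12*c - 2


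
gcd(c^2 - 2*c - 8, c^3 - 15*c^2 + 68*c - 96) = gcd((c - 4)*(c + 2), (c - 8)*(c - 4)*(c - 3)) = c - 4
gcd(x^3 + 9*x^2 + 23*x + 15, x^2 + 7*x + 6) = x + 1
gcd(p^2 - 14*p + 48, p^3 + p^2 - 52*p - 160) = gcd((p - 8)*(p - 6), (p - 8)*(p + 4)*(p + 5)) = p - 8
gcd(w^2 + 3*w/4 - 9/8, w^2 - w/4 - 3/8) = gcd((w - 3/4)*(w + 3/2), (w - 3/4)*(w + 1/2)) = w - 3/4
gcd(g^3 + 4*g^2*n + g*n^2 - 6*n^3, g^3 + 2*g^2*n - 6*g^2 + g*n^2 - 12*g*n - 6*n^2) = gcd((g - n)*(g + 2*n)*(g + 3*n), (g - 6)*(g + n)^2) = 1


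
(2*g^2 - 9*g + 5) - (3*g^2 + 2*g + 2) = -g^2 - 11*g + 3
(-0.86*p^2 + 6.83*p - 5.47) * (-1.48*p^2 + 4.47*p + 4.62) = 1.2728*p^4 - 13.9526*p^3 + 34.6525*p^2 + 7.1037*p - 25.2714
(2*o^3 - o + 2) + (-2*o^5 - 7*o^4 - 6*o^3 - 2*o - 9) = -2*o^5 - 7*o^4 - 4*o^3 - 3*o - 7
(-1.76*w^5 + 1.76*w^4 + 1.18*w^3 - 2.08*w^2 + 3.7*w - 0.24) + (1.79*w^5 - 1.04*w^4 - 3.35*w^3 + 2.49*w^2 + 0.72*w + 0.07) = 0.03*w^5 + 0.72*w^4 - 2.17*w^3 + 0.41*w^2 + 4.42*w - 0.17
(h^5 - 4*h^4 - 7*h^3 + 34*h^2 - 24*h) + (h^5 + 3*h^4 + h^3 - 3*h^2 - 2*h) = 2*h^5 - h^4 - 6*h^3 + 31*h^2 - 26*h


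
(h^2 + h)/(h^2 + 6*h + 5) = h/(h + 5)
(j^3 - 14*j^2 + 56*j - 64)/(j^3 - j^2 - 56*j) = (j^2 - 6*j + 8)/(j*(j + 7))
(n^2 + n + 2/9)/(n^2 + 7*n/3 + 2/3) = (n + 2/3)/(n + 2)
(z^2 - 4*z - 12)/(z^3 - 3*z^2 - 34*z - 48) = (z - 6)/(z^2 - 5*z - 24)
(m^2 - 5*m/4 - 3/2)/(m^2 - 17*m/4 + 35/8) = 2*(4*m^2 - 5*m - 6)/(8*m^2 - 34*m + 35)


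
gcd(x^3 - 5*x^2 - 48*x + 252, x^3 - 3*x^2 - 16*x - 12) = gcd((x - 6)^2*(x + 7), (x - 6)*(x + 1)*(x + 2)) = x - 6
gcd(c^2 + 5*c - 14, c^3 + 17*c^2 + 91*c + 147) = c + 7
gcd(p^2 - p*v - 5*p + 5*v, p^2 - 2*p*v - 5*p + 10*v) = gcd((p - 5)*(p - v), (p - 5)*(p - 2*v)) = p - 5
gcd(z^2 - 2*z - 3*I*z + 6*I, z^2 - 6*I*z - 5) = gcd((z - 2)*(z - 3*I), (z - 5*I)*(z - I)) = 1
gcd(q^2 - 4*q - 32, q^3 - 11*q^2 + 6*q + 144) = q - 8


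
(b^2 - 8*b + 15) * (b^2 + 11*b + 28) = b^4 + 3*b^3 - 45*b^2 - 59*b + 420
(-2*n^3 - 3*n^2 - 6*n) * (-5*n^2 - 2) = 10*n^5 + 15*n^4 + 34*n^3 + 6*n^2 + 12*n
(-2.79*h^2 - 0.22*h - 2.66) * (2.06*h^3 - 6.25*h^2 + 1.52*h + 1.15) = -5.7474*h^5 + 16.9843*h^4 - 8.3454*h^3 + 13.0821*h^2 - 4.2962*h - 3.059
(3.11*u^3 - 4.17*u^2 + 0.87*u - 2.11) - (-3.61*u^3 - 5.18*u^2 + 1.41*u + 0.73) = 6.72*u^3 + 1.01*u^2 - 0.54*u - 2.84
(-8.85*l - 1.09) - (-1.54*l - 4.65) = 3.56 - 7.31*l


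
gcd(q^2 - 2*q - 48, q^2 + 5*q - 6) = q + 6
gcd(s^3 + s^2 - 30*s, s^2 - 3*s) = s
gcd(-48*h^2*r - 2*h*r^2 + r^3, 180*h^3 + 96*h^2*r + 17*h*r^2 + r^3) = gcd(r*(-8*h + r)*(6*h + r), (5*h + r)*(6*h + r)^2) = 6*h + r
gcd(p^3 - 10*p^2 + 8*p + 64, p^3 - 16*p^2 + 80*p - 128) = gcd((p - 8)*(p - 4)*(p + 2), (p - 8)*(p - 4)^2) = p^2 - 12*p + 32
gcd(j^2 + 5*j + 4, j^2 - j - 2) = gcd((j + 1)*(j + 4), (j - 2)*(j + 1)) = j + 1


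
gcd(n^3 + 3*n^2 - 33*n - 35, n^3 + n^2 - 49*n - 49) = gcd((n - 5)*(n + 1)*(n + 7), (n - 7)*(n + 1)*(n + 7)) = n^2 + 8*n + 7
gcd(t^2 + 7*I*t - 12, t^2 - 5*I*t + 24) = t + 3*I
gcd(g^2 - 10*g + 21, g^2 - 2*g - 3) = g - 3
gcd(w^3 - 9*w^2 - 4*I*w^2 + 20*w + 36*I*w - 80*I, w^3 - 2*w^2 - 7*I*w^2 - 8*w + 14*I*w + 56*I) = w - 4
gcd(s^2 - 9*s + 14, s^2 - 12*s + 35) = s - 7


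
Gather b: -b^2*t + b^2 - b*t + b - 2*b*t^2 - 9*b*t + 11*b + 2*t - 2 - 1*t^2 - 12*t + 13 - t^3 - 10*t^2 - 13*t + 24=b^2*(1 - t) + b*(-2*t^2 - 10*t + 12) - t^3 - 11*t^2 - 23*t + 35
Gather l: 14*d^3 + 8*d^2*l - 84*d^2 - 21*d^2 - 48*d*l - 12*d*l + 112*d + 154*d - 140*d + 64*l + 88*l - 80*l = 14*d^3 - 105*d^2 + 126*d + l*(8*d^2 - 60*d + 72)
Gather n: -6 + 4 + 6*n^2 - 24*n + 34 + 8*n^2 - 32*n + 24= 14*n^2 - 56*n + 56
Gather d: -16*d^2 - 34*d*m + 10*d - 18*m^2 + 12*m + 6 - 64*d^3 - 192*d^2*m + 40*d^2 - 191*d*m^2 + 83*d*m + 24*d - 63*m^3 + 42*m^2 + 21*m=-64*d^3 + d^2*(24 - 192*m) + d*(-191*m^2 + 49*m + 34) - 63*m^3 + 24*m^2 + 33*m + 6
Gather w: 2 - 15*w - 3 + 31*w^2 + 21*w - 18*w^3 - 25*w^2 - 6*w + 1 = -18*w^3 + 6*w^2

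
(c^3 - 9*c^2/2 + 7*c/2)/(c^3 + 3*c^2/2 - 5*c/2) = (2*c - 7)/(2*c + 5)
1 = 1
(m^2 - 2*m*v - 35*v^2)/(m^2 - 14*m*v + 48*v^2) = (m^2 - 2*m*v - 35*v^2)/(m^2 - 14*m*v + 48*v^2)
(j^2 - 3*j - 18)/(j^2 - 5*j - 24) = (j - 6)/(j - 8)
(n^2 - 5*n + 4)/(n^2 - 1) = (n - 4)/(n + 1)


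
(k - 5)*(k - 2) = k^2 - 7*k + 10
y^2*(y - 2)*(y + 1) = y^4 - y^3 - 2*y^2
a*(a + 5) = a^2 + 5*a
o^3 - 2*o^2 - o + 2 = (o - 2)*(o - 1)*(o + 1)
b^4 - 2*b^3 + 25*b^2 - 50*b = b*(b - 2)*(b - 5*I)*(b + 5*I)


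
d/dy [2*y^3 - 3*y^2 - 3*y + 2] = 6*y^2 - 6*y - 3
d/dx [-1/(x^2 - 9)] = 2*x/(x^2 - 9)^2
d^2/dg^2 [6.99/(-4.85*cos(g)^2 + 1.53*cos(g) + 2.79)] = (-657.6891*(1 - cos(g)^2)^2 + 155.607885*cos(g)^3 - 723.548181*cos(g)^2 - 281.377557*cos(g) + 879.585252)/(-4.85*cos(g)^2 + 1.53*cos(g) + 2.79)^3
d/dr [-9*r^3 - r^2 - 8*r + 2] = -27*r^2 - 2*r - 8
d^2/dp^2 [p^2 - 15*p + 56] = 2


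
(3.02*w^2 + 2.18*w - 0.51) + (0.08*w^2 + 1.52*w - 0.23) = 3.1*w^2 + 3.7*w - 0.74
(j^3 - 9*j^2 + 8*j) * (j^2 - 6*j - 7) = j^5 - 15*j^4 + 55*j^3 + 15*j^2 - 56*j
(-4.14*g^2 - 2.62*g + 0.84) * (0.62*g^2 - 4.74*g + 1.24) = -2.5668*g^4 + 17.9992*g^3 + 7.806*g^2 - 7.2304*g + 1.0416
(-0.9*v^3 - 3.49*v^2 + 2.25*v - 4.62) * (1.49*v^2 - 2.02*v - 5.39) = -1.341*v^5 - 3.3821*v^4 + 15.2533*v^3 + 7.3823*v^2 - 2.7951*v + 24.9018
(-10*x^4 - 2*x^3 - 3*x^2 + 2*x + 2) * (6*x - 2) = -60*x^5 + 8*x^4 - 14*x^3 + 18*x^2 + 8*x - 4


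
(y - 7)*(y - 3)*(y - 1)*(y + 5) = y^4 - 6*y^3 - 24*y^2 + 134*y - 105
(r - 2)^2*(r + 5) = r^3 + r^2 - 16*r + 20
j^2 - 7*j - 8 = (j - 8)*(j + 1)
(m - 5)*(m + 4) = m^2 - m - 20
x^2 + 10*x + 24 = (x + 4)*(x + 6)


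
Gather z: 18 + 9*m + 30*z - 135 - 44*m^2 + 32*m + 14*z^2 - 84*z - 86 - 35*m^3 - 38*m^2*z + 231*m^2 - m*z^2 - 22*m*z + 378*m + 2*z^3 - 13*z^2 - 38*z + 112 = -35*m^3 + 187*m^2 + 419*m + 2*z^3 + z^2*(1 - m) + z*(-38*m^2 - 22*m - 92) - 91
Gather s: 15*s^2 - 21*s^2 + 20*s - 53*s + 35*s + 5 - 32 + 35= -6*s^2 + 2*s + 8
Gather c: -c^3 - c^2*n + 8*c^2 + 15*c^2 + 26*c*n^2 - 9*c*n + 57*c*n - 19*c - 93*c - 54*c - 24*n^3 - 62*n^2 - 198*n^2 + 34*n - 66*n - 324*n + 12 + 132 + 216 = -c^3 + c^2*(23 - n) + c*(26*n^2 + 48*n - 166) - 24*n^3 - 260*n^2 - 356*n + 360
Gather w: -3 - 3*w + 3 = -3*w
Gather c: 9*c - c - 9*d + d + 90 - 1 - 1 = 8*c - 8*d + 88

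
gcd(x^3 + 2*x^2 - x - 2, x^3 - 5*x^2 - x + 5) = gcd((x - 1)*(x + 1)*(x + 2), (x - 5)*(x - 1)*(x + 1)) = x^2 - 1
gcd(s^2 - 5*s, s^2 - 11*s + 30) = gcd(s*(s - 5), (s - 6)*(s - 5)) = s - 5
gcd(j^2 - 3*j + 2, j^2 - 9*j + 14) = j - 2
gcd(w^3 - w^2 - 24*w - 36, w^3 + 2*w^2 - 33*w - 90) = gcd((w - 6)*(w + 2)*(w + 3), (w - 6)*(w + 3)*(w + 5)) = w^2 - 3*w - 18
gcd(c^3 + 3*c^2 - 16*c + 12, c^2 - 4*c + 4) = c - 2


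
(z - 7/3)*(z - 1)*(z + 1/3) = z^3 - 3*z^2 + 11*z/9 + 7/9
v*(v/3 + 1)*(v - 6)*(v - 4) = v^4/3 - 7*v^3/3 - 2*v^2 + 24*v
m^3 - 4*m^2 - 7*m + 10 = (m - 5)*(m - 1)*(m + 2)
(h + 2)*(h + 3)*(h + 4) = h^3 + 9*h^2 + 26*h + 24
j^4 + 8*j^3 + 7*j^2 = j^2*(j + 1)*(j + 7)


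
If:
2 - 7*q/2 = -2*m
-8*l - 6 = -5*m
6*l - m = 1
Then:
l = 1/2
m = 2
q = 12/7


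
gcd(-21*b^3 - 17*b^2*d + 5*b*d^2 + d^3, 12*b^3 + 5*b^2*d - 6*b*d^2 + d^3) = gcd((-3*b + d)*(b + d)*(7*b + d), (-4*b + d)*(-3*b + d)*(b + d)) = 3*b^2 + 2*b*d - d^2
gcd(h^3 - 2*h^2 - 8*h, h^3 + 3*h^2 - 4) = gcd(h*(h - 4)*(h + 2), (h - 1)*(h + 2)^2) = h + 2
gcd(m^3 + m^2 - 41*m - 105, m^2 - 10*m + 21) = m - 7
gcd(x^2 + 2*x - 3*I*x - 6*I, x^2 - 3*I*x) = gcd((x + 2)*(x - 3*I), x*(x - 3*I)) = x - 3*I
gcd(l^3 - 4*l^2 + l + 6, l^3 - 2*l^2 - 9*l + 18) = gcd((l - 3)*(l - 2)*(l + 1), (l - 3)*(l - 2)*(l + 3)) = l^2 - 5*l + 6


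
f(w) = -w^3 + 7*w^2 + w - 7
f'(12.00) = -263.00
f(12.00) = -715.00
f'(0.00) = 1.00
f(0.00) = -7.00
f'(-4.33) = -115.87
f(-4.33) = 201.10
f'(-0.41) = -5.24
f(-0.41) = -6.16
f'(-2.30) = -47.07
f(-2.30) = 39.90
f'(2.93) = 16.27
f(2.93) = 30.87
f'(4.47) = 3.64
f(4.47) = 48.02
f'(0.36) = 5.65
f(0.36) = -5.78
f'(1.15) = 13.13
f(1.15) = 1.89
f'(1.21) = 13.55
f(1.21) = 2.69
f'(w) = -3*w^2 + 14*w + 1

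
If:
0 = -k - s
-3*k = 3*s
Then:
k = -s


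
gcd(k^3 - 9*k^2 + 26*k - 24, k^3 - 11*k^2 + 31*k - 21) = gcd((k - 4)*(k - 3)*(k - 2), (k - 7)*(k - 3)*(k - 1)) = k - 3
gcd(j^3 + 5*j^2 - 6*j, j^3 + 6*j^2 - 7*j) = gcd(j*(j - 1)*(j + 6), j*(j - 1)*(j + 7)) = j^2 - j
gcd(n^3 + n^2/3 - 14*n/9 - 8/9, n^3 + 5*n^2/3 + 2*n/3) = n^2 + 5*n/3 + 2/3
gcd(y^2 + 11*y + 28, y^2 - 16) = y + 4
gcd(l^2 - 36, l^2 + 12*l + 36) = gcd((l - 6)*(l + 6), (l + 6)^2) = l + 6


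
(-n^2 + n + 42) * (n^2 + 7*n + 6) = -n^4 - 6*n^3 + 43*n^2 + 300*n + 252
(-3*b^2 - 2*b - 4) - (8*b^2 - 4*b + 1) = -11*b^2 + 2*b - 5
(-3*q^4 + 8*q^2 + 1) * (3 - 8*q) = 24*q^5 - 9*q^4 - 64*q^3 + 24*q^2 - 8*q + 3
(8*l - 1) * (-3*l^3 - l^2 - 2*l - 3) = -24*l^4 - 5*l^3 - 15*l^2 - 22*l + 3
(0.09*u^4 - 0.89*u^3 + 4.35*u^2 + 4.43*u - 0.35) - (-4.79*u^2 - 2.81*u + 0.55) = 0.09*u^4 - 0.89*u^3 + 9.14*u^2 + 7.24*u - 0.9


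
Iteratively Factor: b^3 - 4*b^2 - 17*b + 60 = (b - 5)*(b^2 + b - 12) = (b - 5)*(b - 3)*(b + 4)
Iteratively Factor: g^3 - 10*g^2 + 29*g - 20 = (g - 4)*(g^2 - 6*g + 5) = (g - 5)*(g - 4)*(g - 1)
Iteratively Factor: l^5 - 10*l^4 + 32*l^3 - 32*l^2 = (l - 4)*(l^4 - 6*l^3 + 8*l^2) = l*(l - 4)*(l^3 - 6*l^2 + 8*l) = l*(l - 4)^2*(l^2 - 2*l) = l*(l - 4)^2*(l - 2)*(l)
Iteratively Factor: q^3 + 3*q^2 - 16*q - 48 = (q - 4)*(q^2 + 7*q + 12) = (q - 4)*(q + 3)*(q + 4)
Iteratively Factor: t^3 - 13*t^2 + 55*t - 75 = (t - 3)*(t^2 - 10*t + 25) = (t - 5)*(t - 3)*(t - 5)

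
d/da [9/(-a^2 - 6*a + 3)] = 18*(a + 3)/(a^2 + 6*a - 3)^2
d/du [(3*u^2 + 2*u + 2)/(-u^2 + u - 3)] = (5*u^2 - 14*u - 8)/(u^4 - 2*u^3 + 7*u^2 - 6*u + 9)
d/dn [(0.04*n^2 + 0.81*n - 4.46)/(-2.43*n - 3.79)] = (-0.0972*n^2 - 0.3032*n - 13.9077)/(5.9049*n^2 + 18.4194*n + 14.3641)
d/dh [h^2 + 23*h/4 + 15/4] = 2*h + 23/4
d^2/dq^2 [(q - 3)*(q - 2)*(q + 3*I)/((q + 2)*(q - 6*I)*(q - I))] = (q^6*(-14 + 20*I) + q^5*(72 - 6*I) + q^4*(-846 - 528*I) + q^3*(-1000 + 3050*I) + q^2*(6624 - 3708*I) + q*(-7344 - 15768*I) - 10368 - 3888*I)/(q^9 + q^8*(6 - 21*I) + q^7*(-153 - 126*I) + q^6*(-982 + 343*I) + q^5*(-990 + 3402*I) + q^4*(4620 + 6384*I) + q^3*(11664 + 224*I) + q^2*(6624 - 9072*I) + q*(-2592 - 6048*I) - 1728)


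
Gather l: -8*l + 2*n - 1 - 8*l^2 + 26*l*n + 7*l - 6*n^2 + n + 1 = -8*l^2 + l*(26*n - 1) - 6*n^2 + 3*n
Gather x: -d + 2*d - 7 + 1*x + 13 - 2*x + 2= d - x + 8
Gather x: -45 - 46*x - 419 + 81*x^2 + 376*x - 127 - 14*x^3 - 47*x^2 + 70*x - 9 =-14*x^3 + 34*x^2 + 400*x - 600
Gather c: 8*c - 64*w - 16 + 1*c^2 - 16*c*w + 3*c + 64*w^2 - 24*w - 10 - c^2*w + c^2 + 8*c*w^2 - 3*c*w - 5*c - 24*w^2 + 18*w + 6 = c^2*(2 - w) + c*(8*w^2 - 19*w + 6) + 40*w^2 - 70*w - 20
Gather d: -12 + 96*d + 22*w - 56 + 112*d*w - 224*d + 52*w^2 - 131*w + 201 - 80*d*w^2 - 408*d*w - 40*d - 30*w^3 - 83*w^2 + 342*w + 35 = d*(-80*w^2 - 296*w - 168) - 30*w^3 - 31*w^2 + 233*w + 168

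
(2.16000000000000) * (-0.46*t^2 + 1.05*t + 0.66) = -0.9936*t^2 + 2.268*t + 1.4256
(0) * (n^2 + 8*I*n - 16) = 0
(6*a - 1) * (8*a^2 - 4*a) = 48*a^3 - 32*a^2 + 4*a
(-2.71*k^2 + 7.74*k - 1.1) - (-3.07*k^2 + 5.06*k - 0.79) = 0.36*k^2 + 2.68*k - 0.31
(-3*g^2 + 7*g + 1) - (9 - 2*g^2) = -g^2 + 7*g - 8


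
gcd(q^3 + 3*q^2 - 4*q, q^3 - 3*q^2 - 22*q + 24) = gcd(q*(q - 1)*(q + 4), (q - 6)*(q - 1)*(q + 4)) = q^2 + 3*q - 4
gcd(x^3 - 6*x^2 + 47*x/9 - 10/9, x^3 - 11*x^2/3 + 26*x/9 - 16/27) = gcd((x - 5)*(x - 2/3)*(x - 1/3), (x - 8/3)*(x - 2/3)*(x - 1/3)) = x^2 - x + 2/9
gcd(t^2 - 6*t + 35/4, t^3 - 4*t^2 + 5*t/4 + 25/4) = t - 5/2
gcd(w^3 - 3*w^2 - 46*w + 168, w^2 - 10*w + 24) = w^2 - 10*w + 24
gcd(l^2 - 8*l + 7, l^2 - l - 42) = l - 7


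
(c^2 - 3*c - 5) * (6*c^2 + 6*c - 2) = 6*c^4 - 12*c^3 - 50*c^2 - 24*c + 10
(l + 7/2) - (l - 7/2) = 7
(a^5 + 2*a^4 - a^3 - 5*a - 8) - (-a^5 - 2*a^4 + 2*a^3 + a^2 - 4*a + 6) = 2*a^5 + 4*a^4 - 3*a^3 - a^2 - a - 14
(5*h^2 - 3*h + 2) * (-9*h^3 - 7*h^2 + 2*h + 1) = -45*h^5 - 8*h^4 + 13*h^3 - 15*h^2 + h + 2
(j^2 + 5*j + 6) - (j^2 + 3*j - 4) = 2*j + 10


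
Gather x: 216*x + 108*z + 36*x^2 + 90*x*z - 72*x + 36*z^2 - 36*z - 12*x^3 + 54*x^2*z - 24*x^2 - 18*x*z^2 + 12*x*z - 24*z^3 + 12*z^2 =-12*x^3 + x^2*(54*z + 12) + x*(-18*z^2 + 102*z + 144) - 24*z^3 + 48*z^2 + 72*z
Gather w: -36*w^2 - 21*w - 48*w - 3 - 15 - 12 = -36*w^2 - 69*w - 30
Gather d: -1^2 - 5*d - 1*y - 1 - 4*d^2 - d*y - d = -4*d^2 + d*(-y - 6) - y - 2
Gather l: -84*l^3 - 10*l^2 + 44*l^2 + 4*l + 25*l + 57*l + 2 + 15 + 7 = -84*l^3 + 34*l^2 + 86*l + 24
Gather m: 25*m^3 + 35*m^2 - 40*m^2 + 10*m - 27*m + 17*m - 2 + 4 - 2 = 25*m^3 - 5*m^2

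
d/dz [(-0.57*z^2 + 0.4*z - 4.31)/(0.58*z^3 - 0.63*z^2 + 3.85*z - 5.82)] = (0.3306*z^4 - 0.464*z^3 + 5.5569*z^2 + 1.2042*z + 14.2655)/(0.3364*z^6 - 0.7308*z^5 + 4.8629*z^4 - 11.6022*z^3 + 22.1557*z^2 - 44.814*z + 33.8724)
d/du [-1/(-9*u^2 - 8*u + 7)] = 2*(-9*u - 4)/(9*u^2 + 8*u - 7)^2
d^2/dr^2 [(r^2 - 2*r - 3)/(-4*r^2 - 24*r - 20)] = 4/(r^3 + 15*r^2 + 75*r + 125)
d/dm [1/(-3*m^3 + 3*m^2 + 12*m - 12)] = (3*m^2 - 2*m - 4)/(3*(m^3 - m^2 - 4*m + 4)^2)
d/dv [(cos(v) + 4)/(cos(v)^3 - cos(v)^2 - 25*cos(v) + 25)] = (-13*cos(v) + 11*cos(2*v) + cos(3*v) - 239)*sin(v)/(2*(cos(v)^3 - cos(v)^2 - 25*cos(v) + 25)^2)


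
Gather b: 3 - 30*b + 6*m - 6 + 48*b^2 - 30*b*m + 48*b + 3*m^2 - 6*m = 48*b^2 + b*(18 - 30*m) + 3*m^2 - 3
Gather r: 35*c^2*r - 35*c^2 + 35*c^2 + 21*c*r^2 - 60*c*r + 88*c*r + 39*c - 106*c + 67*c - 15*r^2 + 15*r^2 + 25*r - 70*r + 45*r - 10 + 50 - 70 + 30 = 21*c*r^2 + r*(35*c^2 + 28*c)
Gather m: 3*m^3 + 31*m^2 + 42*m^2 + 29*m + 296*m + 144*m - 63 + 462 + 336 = 3*m^3 + 73*m^2 + 469*m + 735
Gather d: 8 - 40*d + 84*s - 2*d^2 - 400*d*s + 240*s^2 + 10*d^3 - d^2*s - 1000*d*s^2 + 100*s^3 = 10*d^3 + d^2*(-s - 2) + d*(-1000*s^2 - 400*s - 40) + 100*s^3 + 240*s^2 + 84*s + 8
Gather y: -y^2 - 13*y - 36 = -y^2 - 13*y - 36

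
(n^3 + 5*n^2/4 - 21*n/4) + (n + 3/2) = n^3 + 5*n^2/4 - 17*n/4 + 3/2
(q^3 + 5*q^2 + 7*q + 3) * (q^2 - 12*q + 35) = q^5 - 7*q^4 - 18*q^3 + 94*q^2 + 209*q + 105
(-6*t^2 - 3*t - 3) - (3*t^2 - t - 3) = -9*t^2 - 2*t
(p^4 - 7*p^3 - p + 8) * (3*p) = 3*p^5 - 21*p^4 - 3*p^2 + 24*p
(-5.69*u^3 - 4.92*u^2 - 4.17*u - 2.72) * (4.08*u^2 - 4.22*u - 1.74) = -23.2152*u^5 + 3.9382*u^4 + 13.6494*u^3 + 15.0606*u^2 + 18.7342*u + 4.7328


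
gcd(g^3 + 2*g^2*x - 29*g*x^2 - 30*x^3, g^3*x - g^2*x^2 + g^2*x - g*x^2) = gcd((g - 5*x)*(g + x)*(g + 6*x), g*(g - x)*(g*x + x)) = 1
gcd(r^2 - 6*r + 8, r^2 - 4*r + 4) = r - 2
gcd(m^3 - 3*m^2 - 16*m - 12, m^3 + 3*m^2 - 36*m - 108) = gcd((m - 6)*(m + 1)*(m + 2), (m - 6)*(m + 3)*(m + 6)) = m - 6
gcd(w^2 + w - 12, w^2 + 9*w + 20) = w + 4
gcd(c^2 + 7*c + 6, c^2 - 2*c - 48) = c + 6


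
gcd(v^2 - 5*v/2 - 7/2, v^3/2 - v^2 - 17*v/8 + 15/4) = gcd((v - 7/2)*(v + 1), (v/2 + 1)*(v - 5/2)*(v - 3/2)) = 1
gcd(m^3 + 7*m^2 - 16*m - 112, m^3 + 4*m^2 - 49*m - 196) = m^2 + 11*m + 28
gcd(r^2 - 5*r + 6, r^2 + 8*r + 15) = 1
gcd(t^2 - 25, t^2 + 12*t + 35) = t + 5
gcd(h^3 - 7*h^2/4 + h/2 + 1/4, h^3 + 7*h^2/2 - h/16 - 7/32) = h + 1/4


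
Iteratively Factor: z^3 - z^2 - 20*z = (z + 4)*(z^2 - 5*z) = z*(z + 4)*(z - 5)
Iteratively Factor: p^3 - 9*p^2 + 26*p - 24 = (p - 2)*(p^2 - 7*p + 12) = (p - 3)*(p - 2)*(p - 4)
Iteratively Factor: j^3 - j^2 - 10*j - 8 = (j - 4)*(j^2 + 3*j + 2) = (j - 4)*(j + 2)*(j + 1)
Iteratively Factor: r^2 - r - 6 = (r + 2)*(r - 3)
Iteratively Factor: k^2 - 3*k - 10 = (k + 2)*(k - 5)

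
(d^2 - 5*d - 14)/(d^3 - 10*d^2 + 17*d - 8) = (d^2 - 5*d - 14)/(d^3 - 10*d^2 + 17*d - 8)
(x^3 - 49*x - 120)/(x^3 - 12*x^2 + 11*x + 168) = (x + 5)/(x - 7)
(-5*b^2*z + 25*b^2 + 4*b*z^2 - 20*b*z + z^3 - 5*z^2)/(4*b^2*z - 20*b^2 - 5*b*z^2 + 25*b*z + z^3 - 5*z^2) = (5*b + z)/(-4*b + z)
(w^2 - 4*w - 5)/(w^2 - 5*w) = (w + 1)/w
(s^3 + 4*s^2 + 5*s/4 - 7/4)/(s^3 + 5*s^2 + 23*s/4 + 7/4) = (2*s - 1)/(2*s + 1)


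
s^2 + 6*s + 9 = (s + 3)^2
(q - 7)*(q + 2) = q^2 - 5*q - 14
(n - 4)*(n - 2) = n^2 - 6*n + 8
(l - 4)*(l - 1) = l^2 - 5*l + 4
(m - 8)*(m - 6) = m^2 - 14*m + 48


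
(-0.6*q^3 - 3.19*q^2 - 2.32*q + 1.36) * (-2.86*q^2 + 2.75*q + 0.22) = 1.716*q^5 + 7.4734*q^4 - 2.2693*q^3 - 10.9714*q^2 + 3.2296*q + 0.2992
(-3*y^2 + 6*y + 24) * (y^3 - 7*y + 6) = -3*y^5 + 6*y^4 + 45*y^3 - 60*y^2 - 132*y + 144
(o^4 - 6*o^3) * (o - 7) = o^5 - 13*o^4 + 42*o^3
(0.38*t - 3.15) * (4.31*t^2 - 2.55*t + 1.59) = 1.6378*t^3 - 14.5455*t^2 + 8.6367*t - 5.0085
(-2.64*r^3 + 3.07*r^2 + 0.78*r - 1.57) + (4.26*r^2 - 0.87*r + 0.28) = -2.64*r^3 + 7.33*r^2 - 0.09*r - 1.29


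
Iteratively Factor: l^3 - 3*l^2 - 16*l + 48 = (l + 4)*(l^2 - 7*l + 12) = (l - 3)*(l + 4)*(l - 4)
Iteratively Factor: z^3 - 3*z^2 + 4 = (z - 2)*(z^2 - z - 2) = (z - 2)*(z + 1)*(z - 2)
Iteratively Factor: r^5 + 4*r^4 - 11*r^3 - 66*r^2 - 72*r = (r)*(r^4 + 4*r^3 - 11*r^2 - 66*r - 72) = r*(r - 4)*(r^3 + 8*r^2 + 21*r + 18) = r*(r - 4)*(r + 2)*(r^2 + 6*r + 9) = r*(r - 4)*(r + 2)*(r + 3)*(r + 3)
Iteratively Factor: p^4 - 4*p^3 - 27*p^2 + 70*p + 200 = (p - 5)*(p^3 + p^2 - 22*p - 40) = (p - 5)*(p + 2)*(p^2 - p - 20) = (p - 5)*(p + 2)*(p + 4)*(p - 5)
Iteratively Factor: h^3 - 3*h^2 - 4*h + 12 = (h - 3)*(h^2 - 4) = (h - 3)*(h - 2)*(h + 2)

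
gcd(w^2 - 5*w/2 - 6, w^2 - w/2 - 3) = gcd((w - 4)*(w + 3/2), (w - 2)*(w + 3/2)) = w + 3/2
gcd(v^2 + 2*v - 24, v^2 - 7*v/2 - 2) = v - 4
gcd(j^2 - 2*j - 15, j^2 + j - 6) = j + 3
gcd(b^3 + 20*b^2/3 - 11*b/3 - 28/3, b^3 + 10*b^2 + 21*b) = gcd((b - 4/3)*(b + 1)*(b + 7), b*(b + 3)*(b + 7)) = b + 7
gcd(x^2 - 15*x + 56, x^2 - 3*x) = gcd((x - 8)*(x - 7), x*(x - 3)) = 1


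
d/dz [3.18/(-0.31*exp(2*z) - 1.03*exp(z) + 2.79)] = (1.9716*exp(z) + 3.2754)*exp(z)/(0.31*exp(2*z) + 1.03*exp(z) - 2.79)^2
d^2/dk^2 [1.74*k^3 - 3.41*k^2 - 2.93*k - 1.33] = 10.44*k - 6.82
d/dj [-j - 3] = -1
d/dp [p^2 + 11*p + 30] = 2*p + 11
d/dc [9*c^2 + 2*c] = 18*c + 2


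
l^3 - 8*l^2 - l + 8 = (l - 8)*(l - 1)*(l + 1)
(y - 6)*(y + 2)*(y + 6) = y^3 + 2*y^2 - 36*y - 72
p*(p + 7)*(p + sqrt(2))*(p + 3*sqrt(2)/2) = p^4 + 5*sqrt(2)*p^3/2 + 7*p^3 + 3*p^2 + 35*sqrt(2)*p^2/2 + 21*p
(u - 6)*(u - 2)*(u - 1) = u^3 - 9*u^2 + 20*u - 12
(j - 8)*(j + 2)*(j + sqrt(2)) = j^3 - 6*j^2 + sqrt(2)*j^2 - 16*j - 6*sqrt(2)*j - 16*sqrt(2)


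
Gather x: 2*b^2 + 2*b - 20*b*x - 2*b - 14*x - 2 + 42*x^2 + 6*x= 2*b^2 + 42*x^2 + x*(-20*b - 8) - 2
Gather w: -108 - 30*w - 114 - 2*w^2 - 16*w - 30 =-2*w^2 - 46*w - 252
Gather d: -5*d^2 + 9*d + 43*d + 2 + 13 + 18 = -5*d^2 + 52*d + 33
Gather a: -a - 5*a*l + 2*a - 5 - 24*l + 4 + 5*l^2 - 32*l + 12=a*(1 - 5*l) + 5*l^2 - 56*l + 11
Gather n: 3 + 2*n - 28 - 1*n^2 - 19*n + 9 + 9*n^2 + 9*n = 8*n^2 - 8*n - 16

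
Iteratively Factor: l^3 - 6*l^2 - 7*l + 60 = (l + 3)*(l^2 - 9*l + 20) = (l - 5)*(l + 3)*(l - 4)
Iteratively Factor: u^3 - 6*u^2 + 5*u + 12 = (u + 1)*(u^2 - 7*u + 12) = (u - 4)*(u + 1)*(u - 3)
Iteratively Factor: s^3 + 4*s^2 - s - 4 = (s - 1)*(s^2 + 5*s + 4) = (s - 1)*(s + 4)*(s + 1)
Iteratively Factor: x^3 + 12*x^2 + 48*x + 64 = (x + 4)*(x^2 + 8*x + 16) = (x + 4)^2*(x + 4)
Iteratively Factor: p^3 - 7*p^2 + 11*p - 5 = (p - 5)*(p^2 - 2*p + 1) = (p - 5)*(p - 1)*(p - 1)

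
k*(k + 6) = k^2 + 6*k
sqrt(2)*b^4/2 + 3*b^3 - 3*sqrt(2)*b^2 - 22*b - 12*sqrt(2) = (b - 2*sqrt(2))*(b + sqrt(2))*(b + 3*sqrt(2))*(sqrt(2)*b/2 + 1)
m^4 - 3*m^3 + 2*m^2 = m^2*(m - 2)*(m - 1)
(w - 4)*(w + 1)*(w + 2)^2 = w^4 + w^3 - 12*w^2 - 28*w - 16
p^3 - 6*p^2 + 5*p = p*(p - 5)*(p - 1)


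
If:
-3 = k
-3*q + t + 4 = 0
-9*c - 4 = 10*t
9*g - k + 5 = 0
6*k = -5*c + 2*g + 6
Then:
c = 40/9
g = -8/9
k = -3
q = -2/15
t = -22/5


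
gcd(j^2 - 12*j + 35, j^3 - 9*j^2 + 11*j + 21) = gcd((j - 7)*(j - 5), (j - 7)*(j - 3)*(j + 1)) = j - 7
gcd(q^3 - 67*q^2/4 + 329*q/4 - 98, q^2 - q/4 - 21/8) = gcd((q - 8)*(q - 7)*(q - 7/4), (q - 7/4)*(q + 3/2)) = q - 7/4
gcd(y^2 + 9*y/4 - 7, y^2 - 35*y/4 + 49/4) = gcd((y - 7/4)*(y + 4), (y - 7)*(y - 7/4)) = y - 7/4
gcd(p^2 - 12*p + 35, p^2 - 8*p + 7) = p - 7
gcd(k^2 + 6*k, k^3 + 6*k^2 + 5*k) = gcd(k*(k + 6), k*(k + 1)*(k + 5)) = k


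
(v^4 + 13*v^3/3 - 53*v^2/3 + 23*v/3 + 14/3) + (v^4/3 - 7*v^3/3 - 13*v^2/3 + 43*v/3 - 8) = 4*v^4/3 + 2*v^3 - 22*v^2 + 22*v - 10/3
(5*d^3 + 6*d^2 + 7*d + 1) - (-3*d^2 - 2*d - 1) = 5*d^3 + 9*d^2 + 9*d + 2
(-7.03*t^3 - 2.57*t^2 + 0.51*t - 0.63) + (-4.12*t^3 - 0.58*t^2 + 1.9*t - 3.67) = -11.15*t^3 - 3.15*t^2 + 2.41*t - 4.3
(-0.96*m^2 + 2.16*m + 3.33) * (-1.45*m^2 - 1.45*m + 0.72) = 1.392*m^4 - 1.74*m^3 - 8.6517*m^2 - 3.2733*m + 2.3976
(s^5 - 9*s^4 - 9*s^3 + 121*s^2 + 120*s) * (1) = s^5 - 9*s^4 - 9*s^3 + 121*s^2 + 120*s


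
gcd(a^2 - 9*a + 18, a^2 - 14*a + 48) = a - 6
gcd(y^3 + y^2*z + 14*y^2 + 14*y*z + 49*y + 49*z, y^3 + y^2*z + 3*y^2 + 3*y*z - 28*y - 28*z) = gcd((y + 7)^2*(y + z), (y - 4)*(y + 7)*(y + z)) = y^2 + y*z + 7*y + 7*z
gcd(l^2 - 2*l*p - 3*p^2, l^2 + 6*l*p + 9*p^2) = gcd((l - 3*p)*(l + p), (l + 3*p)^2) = 1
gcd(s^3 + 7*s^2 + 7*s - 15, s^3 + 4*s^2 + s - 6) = s^2 + 2*s - 3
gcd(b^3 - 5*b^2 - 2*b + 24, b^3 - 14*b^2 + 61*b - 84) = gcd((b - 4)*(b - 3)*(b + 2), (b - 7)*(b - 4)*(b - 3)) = b^2 - 7*b + 12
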